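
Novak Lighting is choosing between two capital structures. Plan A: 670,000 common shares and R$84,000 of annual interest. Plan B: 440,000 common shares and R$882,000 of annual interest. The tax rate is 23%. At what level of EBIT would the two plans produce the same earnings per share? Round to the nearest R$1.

R$2,408,609

Set EPS_A = EPS_B: (EBIT − R$84,000)(1 − 0.23) ÷ 670,000 = (EBIT − R$882,000)(1 − 0.23) ÷ 440,000.
The (1 − t) factor cancels: (EBIT − 84,000) × 440,000 = (EBIT − 882,000) × 670,000.
Solving, EBIT = (882,000·670,000 − 84,000·440,000) / (670,000 − 440,000) = 553,980,000,000 / 230,000 = 2,408,608.70.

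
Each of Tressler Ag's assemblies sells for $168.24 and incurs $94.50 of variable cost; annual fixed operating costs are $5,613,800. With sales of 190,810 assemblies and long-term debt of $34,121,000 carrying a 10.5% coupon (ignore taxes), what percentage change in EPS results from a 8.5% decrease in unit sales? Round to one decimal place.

-24.5%

Contribution at this volume is 190,810 × $73.74 = $14,070,329.40.
Subtracting fixed costs: EBIT = $14,070,329.40 − $5,613,800 = $8,456,529.40.
Interest = $3,582,705.00, so EBIT − I = $4,873,824.40.
DCL = total CM / (EBIT − I) = $14,070,329.40 / $4,873,824.40 = 2.8869.
EPS therefore changes by 2.8869 × (-8.5%) = -24.5%.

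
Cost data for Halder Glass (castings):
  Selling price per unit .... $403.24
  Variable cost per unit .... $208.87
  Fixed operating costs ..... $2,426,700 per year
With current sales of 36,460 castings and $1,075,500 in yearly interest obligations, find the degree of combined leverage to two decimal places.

Total contribution margin = 36,460 × $194.37 = $7,086,730.20.
Subtracting fixed costs: EBIT = $7,086,730.20 − $2,426,700 = $4,660,030.20. Interest = $1,075,500.00.
DOL = $7,086,730.20 ÷ $4,660,030.20 = 1.5207; DFL = $4,660,030.20 ÷ $3,584,530.20 = 1.3000.
DCL = DOL × DFL = 1.5207 × 1.3000 = 1.9769.

1.98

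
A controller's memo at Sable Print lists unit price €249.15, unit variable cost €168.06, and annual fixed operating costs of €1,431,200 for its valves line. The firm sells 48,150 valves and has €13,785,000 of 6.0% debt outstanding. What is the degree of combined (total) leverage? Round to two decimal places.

2.37

At 48,150 units, contribution = 48,150 × €81.09 = €3,904,483.50.
Operating income = contribution − fixed costs = €3,904,483.50 − €1,431,200 = €2,473,283.50. Interest = €827,100.00.
DOL = €3,904,483.50 ÷ €2,473,283.50 = 1.5787; DFL = €2,473,283.50 ÷ €1,646,183.50 = 1.5024.
DCL = DOL × DFL = 1.5787 × 1.5024 = 2.3718.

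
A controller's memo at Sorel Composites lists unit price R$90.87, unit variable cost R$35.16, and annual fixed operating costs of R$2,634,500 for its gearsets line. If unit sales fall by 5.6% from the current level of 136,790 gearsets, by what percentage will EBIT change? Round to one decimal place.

-8.6%

At 136,790 units, contribution = 136,790 × R$55.71 = R$7,620,570.90.
Subtracting fixed costs: EBIT = R$7,620,570.90 − R$2,634,500 = R$4,986,070.90.
DOL = contribution ÷ EBIT = R$7,620,570.90 ÷ R$4,986,070.90 = 1.5284.
%ΔEBIT = DOL × %ΔSales = 1.5284 × -5.6% = -8.6%.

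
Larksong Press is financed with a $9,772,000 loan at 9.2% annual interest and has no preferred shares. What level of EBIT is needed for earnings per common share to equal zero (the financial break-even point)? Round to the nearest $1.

Annual interest = 9.2% × $9,772,000 = $899,024.00.
With no preferred dividends, EPS = 0 when EBIT exactly covers interest, so the financial break-even EBIT is $899,024.00.

$899,024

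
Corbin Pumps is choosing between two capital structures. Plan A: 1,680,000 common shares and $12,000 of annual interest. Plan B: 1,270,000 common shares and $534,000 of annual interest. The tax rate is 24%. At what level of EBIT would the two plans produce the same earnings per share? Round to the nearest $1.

$2,150,927

Set EPS_A = EPS_B: (EBIT − $12,000)(1 − 0.24) ÷ 1,680,000 = (EBIT − $534,000)(1 − 0.24) ÷ 1,270,000.
Cancelling (1 − t) and cross-multiplying: 1,270,000·(EBIT − 12,000) = 1,680,000·(EBIT − 534,000).
EBIT × (1,680,000 − 1,270,000) = 534,000 × 1,680,000 − 12,000 × 1,270,000 = 881,880,000,000, so EBIT = 881,880,000,000 ÷ 410,000 = 2,150,926.83.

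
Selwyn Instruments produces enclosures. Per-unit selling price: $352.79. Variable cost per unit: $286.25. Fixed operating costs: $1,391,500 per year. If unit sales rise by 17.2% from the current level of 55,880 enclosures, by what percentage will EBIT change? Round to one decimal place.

+27.5%

At 55,880 units, contribution = 55,880 × $66.54 = $3,718,255.20.
Operating income = contribution − fixed costs = $3,718,255.20 − $1,391,500 = $2,326,755.20.
So DOL = total CM / EBIT = $3,718,255.20 / $2,326,755.20 = 1.5980.
So EBIT moves 1.5980 × (+17.2%) = +27.5%.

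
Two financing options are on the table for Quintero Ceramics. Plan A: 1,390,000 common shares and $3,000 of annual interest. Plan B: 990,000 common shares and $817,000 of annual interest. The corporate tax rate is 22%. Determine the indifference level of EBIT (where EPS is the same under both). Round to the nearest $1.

$2,831,650

At indifference, (EBIT − 3,000)(1 − t)/1,390,000 = (EBIT − 817,000)(1 − t)/990,000.
The (1 − t) factor cancels: (EBIT − 3,000) × 990,000 = (EBIT − 817,000) × 1,390,000.
EBIT × (1,390,000 − 990,000) = 817,000 × 1,390,000 − 3,000 × 990,000 = 1,132,660,000,000, so EBIT = 1,132,660,000,000 ÷ 400,000 = 2,831,650.00.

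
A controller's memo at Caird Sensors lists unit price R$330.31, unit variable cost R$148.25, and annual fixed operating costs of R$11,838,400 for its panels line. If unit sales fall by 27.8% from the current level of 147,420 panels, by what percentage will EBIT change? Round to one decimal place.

At 147,420 units, contribution = 147,420 × R$182.06 = R$26,839,285.20.
Subtracting fixed costs: EBIT = R$26,839,285.20 − R$11,838,400 = R$15,000,885.20.
DOL = contribution ÷ EBIT = R$26,839,285.20 ÷ R$15,000,885.20 = 1.7892.
Operating income changes by 1.7892 × -27.8% = -49.7%.

-49.7%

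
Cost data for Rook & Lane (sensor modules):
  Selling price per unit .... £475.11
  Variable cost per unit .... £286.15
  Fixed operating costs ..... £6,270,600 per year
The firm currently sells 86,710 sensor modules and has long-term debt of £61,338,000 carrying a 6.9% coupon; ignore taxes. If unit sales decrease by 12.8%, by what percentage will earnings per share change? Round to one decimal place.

-35.7%

Total contribution margin = 86,710 × £188.96 = £16,384,721.60.
Operating income = contribution − fixed costs = £16,384,721.60 − £6,270,600 = £10,114,121.60.
After interest of £4,232,322.00, pre-tax earnings = £5,881,799.60.
DCL = total CM / (EBIT − I) = £16,384,721.60 / £5,881,799.60 = 2.7857.
%ΔEPS = DCL × %ΔSales = 2.7857 × -12.8% = -35.7%.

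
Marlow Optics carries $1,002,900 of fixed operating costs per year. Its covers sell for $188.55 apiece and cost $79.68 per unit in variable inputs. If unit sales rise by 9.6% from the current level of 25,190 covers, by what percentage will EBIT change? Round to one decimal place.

At 25,190 units, contribution = 25,190 × $108.87 = $2,742,435.30.
EBIT = $2,742,435.30 − $1,002,900 = $1,739,535.30.
So DOL = total CM / EBIT = $2,742,435.30 / $1,739,535.30 = 1.5765.
Operating income changes by 1.5765 × +9.6% = +15.1%.

+15.1%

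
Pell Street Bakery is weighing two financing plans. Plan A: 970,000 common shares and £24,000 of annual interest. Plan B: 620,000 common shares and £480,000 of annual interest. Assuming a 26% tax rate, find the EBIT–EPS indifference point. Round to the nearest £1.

Set EPS_A = EPS_B: (EBIT − £24,000)(1 − 0.26) ÷ 970,000 = (EBIT − £480,000)(1 − 0.26) ÷ 620,000.
The (1 − t) factor cancels: (EBIT − 24,000) × 620,000 = (EBIT − 480,000) × 970,000.
Solving, EBIT = (480,000·970,000 − 24,000·620,000) / (970,000 − 620,000) = 450,720,000,000 / 350,000 = 1,287,771.43.

£1,287,771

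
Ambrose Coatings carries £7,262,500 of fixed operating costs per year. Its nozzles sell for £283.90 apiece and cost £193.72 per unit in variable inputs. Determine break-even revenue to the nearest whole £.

CM per unit = £283.90 − £193.72 = £90.18; CM ratio = £90.18 / £283.90 = 0.3176.
Break-even sales = FC ÷ CM ratio = £7,262,500 × £283.90 / £90.18 = £22,863,426.

£22,863,426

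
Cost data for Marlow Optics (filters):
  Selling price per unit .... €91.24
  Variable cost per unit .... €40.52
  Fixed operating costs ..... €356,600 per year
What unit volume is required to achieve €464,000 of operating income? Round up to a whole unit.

Contribution margin per unit = €91.24 − €40.52 = €50.72.
Required volume = (fixed costs + target profit) ÷ CM = (€356,600 + €464,000) ÷ €50.72 = 16,179.02, so 16,180 filters.

16,180 filters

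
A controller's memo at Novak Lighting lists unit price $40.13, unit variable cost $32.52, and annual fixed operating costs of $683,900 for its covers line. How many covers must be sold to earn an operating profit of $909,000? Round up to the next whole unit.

209,317 covers

Each unit contributes $40.13 − $32.52 = $7.61.
Required volume = (fixed costs + target profit) ÷ CM = ($683,900 + $909,000) ÷ $7.61 = 209,316.69, so 209,317 covers.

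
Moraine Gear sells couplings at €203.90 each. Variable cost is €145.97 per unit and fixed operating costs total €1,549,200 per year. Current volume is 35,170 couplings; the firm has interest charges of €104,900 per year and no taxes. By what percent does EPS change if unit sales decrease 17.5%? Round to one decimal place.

-93.0%

At 35,170 units, contribution = 35,170 × €57.93 = €2,037,398.10.
Subtracting fixed costs: EBIT = €2,037,398.10 − €1,549,200 = €488,198.10.
After interest of €104,900.00, pre-tax earnings = €383,298.10.
Degree of combined leverage = contribution ÷ (EBIT − I) = €2,037,398.10 ÷ €383,298.10 = 5.3154.
%ΔEPS = DCL × %ΔSales = 5.3154 × -17.5% = -93.0%.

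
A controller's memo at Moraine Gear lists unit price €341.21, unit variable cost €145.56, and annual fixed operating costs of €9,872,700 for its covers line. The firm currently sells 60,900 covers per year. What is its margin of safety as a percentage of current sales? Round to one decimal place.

Contribution margin per unit = €341.21 − €145.56 = €195.65. Break-even units = €9,872,700 ÷ €195.65 = 50,461.03; break-even revenue = 50,461.03 × €341.21 = €17,217,807.14.
Actual sales revenue = 60,900 × €341.21 = €20,779,689.00.
Margin of safety = (€20,779,689.00 − €17,217,807.14) ÷ €20,779,689.00 = 17.1%.

17.1%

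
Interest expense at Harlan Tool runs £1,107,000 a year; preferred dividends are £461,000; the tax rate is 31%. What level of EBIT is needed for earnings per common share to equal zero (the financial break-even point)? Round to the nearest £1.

Grossing the preferred dividend up to pre-tax terms: £461,000 / (1 − 0.31) = £668,115.94.
Financial break-even EBIT = interest + D_p ÷ (1 − t) = £1,107,000 + £668,115.94 = £1,775,115.94.

£1,775,116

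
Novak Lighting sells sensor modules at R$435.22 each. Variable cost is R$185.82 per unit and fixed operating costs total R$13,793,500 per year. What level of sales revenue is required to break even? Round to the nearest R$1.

R$24,070,598

Contribution margin per unit = R$435.22 − R$185.82 = R$249.40, a CM ratio of R$249.40 ÷ R$435.22 = 0.5730.
Break-even sales = FC ÷ CM ratio = R$13,793,500 × R$435.22 / R$249.40 = R$24,070,598.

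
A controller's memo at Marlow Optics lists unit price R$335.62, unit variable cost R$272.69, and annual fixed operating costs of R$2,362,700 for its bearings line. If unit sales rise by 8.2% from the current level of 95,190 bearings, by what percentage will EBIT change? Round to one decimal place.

+13.5%

Contribution at this volume is 95,190 × R$62.93 = R$5,990,306.70.
EBIT = R$5,990,306.70 − R$2,362,700 = R$3,627,606.70.
DOL = contribution ÷ EBIT = R$5,990,306.70 ÷ R$3,627,606.70 = 1.6513.
Operating income changes by 1.6513 × +8.2% = +13.5%.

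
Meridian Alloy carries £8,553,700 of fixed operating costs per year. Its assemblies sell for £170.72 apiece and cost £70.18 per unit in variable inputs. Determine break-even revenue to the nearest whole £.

CM per unit = £170.72 − £70.18 = £100.54; CM ratio = £100.54 / £170.72 = 0.5889.
Break-even revenue = fixed costs × price ÷ CM = £8,553,700 × £170.72 ÷ £100.54 = £14,524,445.

£14,524,445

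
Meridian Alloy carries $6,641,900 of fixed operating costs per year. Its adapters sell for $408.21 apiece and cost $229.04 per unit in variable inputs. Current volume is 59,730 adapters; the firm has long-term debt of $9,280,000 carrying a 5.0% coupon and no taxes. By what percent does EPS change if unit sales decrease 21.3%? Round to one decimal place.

Contribution at this volume is 59,730 × $179.17 = $10,701,824.10.
Operating income = contribution − fixed costs = $10,701,824.10 − $6,641,900 = $4,059,924.10.
After interest of $464,000.00, pre-tax earnings = $3,595,924.10.
DCL = total CM / (EBIT − I) = $10,701,824.10 / $3,595,924.10 = 2.9761.
EPS therefore changes by 2.9761 × (-21.3%) = -63.4%.

-63.4%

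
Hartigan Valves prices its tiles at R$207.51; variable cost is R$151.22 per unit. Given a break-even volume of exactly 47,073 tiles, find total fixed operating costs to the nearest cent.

Each unit contributes R$207.51 − R$151.22 = R$56.29.
Since BE = FC / CM, FC = 47,073 × R$56.29 = R$2,649,739.17.

R$2,649,739.17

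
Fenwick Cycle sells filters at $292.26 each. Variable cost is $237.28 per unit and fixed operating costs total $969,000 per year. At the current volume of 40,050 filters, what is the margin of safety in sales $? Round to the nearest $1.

$6,554,050

Contribution margin per unit = $292.26 − $237.28 = $54.98. Break-even units = $969,000 ÷ $54.98 = 17,624.59; break-even revenue = 17,624.59 × $292.26 = $5,150,962.90.
Current sales = 40,050 × $292.26 = $11,705,013.00.
Margin of safety = $11,705,013.00 − $5,150,962.90 = $6,554,050.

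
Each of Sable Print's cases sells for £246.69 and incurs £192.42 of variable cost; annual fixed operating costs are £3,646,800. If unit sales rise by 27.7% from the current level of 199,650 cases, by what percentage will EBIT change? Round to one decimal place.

+41.8%

At 199,650 units, contribution = 199,650 × £54.27 = £10,835,005.50.
EBIT = £10,835,005.50 − £3,646,800 = £7,188,205.50.
DOL = contribution ÷ EBIT = £10,835,005.50 ÷ £7,188,205.50 = 1.5073.
%ΔEBIT = DOL × %ΔSales = 1.5073 × +27.7% = +41.8%.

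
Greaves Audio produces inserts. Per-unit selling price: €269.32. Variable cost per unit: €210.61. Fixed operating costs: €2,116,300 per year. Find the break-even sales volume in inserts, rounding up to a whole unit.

36,047 inserts

Each unit contributes €269.32 − €210.61 = €58.71.
Break-even volume = fixed costs ÷ CM per unit = €2,116,300 ÷ €58.71 = 36,046.67, so 36,047 inserts.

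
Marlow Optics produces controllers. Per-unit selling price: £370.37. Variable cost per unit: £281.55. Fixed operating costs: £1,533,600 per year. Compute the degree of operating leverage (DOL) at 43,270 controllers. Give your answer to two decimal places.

1.66

Total contribution margin = 43,270 × £88.82 = £3,843,241.40.
Operating income = contribution − fixed costs = £3,843,241.40 − £1,533,600 = £2,309,641.40.
DOL = contribution ÷ EBIT = £3,843,241.40 ÷ £2,309,641.40 = 1.6640.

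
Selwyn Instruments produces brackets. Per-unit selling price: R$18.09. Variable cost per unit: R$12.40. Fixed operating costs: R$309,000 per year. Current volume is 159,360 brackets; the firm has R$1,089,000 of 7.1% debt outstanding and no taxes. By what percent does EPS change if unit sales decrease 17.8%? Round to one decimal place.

-31.0%

At 159,360 units, contribution = 159,360 × R$5.69 = R$906,758.40.
Subtracting fixed costs: EBIT = R$906,758.40 − R$309,000 = R$597,758.40.
After interest of R$77,319.00, pre-tax earnings = R$520,439.40.
DCL = total CM / (EBIT − I) = R$906,758.40 / R$520,439.40 = 1.7423.
EPS therefore changes by 1.7423 × (-17.8%) = -31.0%.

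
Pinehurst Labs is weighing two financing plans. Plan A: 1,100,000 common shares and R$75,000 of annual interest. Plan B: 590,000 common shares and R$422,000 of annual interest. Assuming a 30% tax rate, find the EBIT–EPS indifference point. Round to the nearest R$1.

Set EPS_A = EPS_B: (EBIT − R$75,000)(1 − 0.30) ÷ 1,100,000 = (EBIT − R$422,000)(1 − 0.30) ÷ 590,000.
Cancelling (1 − t) and cross-multiplying: 590,000·(EBIT − 75,000) = 1,100,000·(EBIT − 422,000).
EBIT × (1,100,000 − 590,000) = 422,000 × 1,100,000 − 75,000 × 590,000 = 419,950,000,000, so EBIT = 419,950,000,000 ÷ 510,000 = 823,431.37.

R$823,431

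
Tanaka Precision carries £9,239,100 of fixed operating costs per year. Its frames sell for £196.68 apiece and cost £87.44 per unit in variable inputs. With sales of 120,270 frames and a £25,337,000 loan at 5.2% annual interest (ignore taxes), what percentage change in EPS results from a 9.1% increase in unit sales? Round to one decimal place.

+46.3%

Total contribution margin = 120,270 × £109.24 = £13,138,294.80.
Operating income = contribution − fixed costs = £13,138,294.80 − £9,239,100 = £3,899,194.80.
Interest = £1,317,524.00, so EBIT − I = £2,581,670.80.
DCL = total CM / (EBIT − I) = £13,138,294.80 / £2,581,670.80 = 5.0891.
EPS therefore changes by 5.0891 × (+9.1%) = +46.3%.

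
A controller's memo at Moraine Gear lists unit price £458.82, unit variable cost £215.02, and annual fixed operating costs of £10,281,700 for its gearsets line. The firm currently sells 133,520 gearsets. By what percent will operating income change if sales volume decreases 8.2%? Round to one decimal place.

Contribution at this volume is 133,520 × £243.80 = £32,552,176.00.
EBIT = £32,552,176.00 − £10,281,700 = £22,270,476.00.
Degree of operating leverage = £32,552,176.00 / £22,270,476.00 = 1.4617.
%ΔEBIT = DOL × %ΔSales = 1.4617 × -8.2% = -12.0%.

-12.0%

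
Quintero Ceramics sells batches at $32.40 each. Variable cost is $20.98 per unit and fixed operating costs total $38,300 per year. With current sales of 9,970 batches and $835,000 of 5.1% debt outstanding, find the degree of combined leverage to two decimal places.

3.45

Total contribution margin = 9,970 × $11.42 = $113,857.40.
EBIT = $113,857.40 − $38,300 = $75,557.40. Interest = $42,585.00.
DOL = $113,857.40 ÷ $75,557.40 = 1.5069; DFL = $75,557.40 ÷ $32,972.40 = 2.2915.
DCL = DOL × DFL = 1.5069 × 2.2915 = 3.4531.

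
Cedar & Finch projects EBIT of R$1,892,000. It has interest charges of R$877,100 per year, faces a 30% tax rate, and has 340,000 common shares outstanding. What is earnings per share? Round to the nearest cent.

Pre-tax income = R$1,892,000 − R$877,100.00 = R$1,014,900.00.
After tax at 30%: net income = R$1,014,900.00 × 0.70 = R$710,430.00.
EPS = R$710,430.00 ÷ 340,000 = R$2.09.

R$2.09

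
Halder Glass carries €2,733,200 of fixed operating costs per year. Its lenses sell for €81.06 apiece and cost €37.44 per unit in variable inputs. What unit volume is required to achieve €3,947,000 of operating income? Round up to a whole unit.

Unit CM = price − variable cost = €81.06 − €37.44 = €43.62.
Need Q such that Q × €43.62 − €2,733,200 = €3,947,000, i.e. Q = €6,680,200 / €43.62 = 153,145.35 → 153,146.

153,146 lenses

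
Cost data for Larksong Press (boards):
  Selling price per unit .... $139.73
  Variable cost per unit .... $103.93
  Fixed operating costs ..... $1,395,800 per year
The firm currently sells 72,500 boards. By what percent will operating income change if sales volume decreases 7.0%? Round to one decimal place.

Contribution at this volume is 72,500 × $35.80 = $2,595,500.00.
Operating income = contribution − fixed costs = $2,595,500.00 − $1,395,800 = $1,199,700.00.
Degree of operating leverage = $2,595,500.00 / $1,199,700.00 = 2.1635.
So EBIT moves 2.1635 × (-7.0%) = -15.1%.

-15.1%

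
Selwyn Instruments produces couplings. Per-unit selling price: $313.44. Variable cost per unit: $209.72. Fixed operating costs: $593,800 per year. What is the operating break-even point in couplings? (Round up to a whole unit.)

5,726 couplings

Each unit contributes $313.44 − $209.72 = $103.72.
Break-even volume = fixed costs ÷ CM per unit = $593,800 ÷ $103.72 = 5,725.03, so 5,726 couplings.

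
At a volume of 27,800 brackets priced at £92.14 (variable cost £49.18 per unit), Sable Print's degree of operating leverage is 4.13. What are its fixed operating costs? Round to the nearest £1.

At 27,800 units, contribution = 27,800 × £42.96 = £1,194,288.00.
DOL = contribution / EBIT, so EBIT = £1,194,288.00 / 4.13 = £289,173.85.
And FC = contribution − EBIT = £1,194,288.00 − £289,173.85 = £905,114.

£905,114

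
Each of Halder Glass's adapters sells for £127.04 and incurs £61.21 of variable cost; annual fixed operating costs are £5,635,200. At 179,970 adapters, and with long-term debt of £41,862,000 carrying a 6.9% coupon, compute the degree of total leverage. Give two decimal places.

At 179,970 units, contribution = 179,970 × £65.83 = £11,847,425.10.
Operating income = contribution − fixed costs = £11,847,425.10 − £5,635,200 = £6,212,225.10. Interest = £2,888,478.00, so EBIT − I = £3,323,747.10.
Degree of total leverage = total CM / (EBIT − interest) = £11,847,425.10 / £3,323,747.10 = 3.5645.

3.56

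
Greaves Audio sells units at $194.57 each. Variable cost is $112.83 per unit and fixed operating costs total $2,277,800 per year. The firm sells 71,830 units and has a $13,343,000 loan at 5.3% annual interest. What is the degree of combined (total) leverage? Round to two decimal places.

At 71,830 units, contribution = 71,830 × $81.74 = $5,871,384.20.
Subtracting fixed costs: EBIT = $5,871,384.20 − $2,277,800 = $3,593,584.20. Interest = $707,179.00, so EBIT − I = $2,886,405.20.
DCL = contribution ÷ (EBIT − I) = $5,871,384.20 ÷ $2,886,405.20 = 2.0342.

2.03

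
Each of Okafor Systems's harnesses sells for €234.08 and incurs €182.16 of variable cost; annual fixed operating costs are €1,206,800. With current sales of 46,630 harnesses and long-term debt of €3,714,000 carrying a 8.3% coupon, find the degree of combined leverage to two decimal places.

2.67

Contribution at this volume is 46,630 × €51.92 = €2,421,029.60.
EBIT = €2,421,029.60 − €1,206,800 = €1,214,229.60. Interest = €308,262.00.
DOL = €2,421,029.60 ÷ €1,214,229.60 = 1.9939; DFL = €1,214,229.60 ÷ €905,967.60 = 1.3403.
Combined leverage = 1.9939 × 1.3403 = 2.6724.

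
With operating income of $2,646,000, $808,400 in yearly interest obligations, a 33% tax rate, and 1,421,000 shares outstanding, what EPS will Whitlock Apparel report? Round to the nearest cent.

$0.87

Pre-tax income = $2,646,000 − $808,400.00 = $1,837,600.00.
Net income = $1,837,600.00 × (1 − 0.33) = $1,231,192.00.
EPS = $1,231,192.00 ÷ 1,421,000 = $0.87.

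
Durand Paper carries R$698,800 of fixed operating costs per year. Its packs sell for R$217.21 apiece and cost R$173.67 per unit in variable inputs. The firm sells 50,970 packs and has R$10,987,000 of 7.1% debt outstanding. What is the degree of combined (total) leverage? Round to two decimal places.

3.00

Contribution at this volume is 50,970 × R$43.54 = R$2,219,233.80.
Operating income = contribution − fixed costs = R$2,219,233.80 − R$698,800 = R$1,520,433.80. Interest = R$780,077.00, so EBIT − I = R$740,356.80.
DCL = contribution ÷ (EBIT − I) = R$2,219,233.80 ÷ R$740,356.80 = 2.9975.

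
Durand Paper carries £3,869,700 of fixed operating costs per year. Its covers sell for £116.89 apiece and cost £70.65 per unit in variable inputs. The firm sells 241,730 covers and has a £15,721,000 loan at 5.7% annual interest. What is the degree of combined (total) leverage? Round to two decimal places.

At 241,730 units, contribution = 241,730 × £46.24 = £11,177,595.20.
Subtracting fixed costs: EBIT = £11,177,595.20 − £3,869,700 = £7,307,895.20. Interest = £896,097.00.
DOL = £11,177,595.20 ÷ £7,307,895.20 = 1.5295; DFL = £7,307,895.20 ÷ £6,411,798.20 = 1.1398.
Combined leverage = 1.5295 × 1.1398 = 1.7433.

1.74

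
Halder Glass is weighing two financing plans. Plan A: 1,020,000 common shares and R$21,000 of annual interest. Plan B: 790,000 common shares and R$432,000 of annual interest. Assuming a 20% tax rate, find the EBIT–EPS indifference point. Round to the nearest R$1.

R$1,843,696

Set EPS_A = EPS_B: (EBIT − R$21,000)(1 − 0.20) ÷ 1,020,000 = (EBIT − R$432,000)(1 − 0.20) ÷ 790,000.
Cancelling (1 − t) and cross-multiplying: 790,000·(EBIT − 21,000) = 1,020,000·(EBIT − 432,000).
Solving, EBIT = (432,000·1,020,000 − 21,000·790,000) / (1,020,000 − 790,000) = 424,050,000,000 / 230,000 = 1,843,695.65.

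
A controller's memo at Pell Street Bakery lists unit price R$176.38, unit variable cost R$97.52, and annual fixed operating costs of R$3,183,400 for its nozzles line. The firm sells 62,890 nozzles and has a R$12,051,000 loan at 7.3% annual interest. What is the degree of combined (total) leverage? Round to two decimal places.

Total contribution margin = 62,890 × R$78.86 = R$4,959,505.40.
EBIT = R$4,959,505.40 − R$3,183,400 = R$1,776,105.40. Interest = R$879,723.00, so EBIT − I = R$896,382.40.
Degree of total leverage = total CM / (EBIT − interest) = R$4,959,505.40 / R$896,382.40 = 5.5328.

5.53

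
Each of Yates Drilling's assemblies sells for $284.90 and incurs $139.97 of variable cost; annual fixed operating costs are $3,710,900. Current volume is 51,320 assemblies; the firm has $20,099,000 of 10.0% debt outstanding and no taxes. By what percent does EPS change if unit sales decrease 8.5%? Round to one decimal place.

Contribution at this volume is 51,320 × $144.93 = $7,437,807.60.
EBIT = $7,437,807.60 − $3,710,900 = $3,726,907.60.
Interest = $2,009,900.00, so EBIT − I = $1,717,007.60.
DCL = total CM / (EBIT − I) = $7,437,807.60 / $1,717,007.60 = 4.3318.
EPS therefore changes by 4.3318 × (-8.5%) = -36.8%.

-36.8%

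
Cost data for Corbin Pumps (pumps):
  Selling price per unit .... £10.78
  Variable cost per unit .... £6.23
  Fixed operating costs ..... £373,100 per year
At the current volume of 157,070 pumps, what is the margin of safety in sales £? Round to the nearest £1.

Contribution margin per unit = £10.78 − £6.23 = £4.55. Break-even units = £373,100 ÷ £4.55 = 82,000.00; break-even revenue = 82,000.00 × £10.78 = £883,960.00.
Actual sales revenue = 157,070 × £10.78 = £1,693,214.60.
Margin of safety = £1,693,214.60 − £883,960.00 = £809,255.

£809,255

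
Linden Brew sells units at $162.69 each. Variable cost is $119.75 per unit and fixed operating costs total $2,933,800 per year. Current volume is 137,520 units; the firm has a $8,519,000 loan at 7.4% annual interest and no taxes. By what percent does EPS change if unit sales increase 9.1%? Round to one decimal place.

+23.0%

At 137,520 units, contribution = 137,520 × $42.94 = $5,905,108.80.
Subtracting fixed costs: EBIT = $5,905,108.80 − $2,933,800 = $2,971,308.80.
After interest of $630,406.00, pre-tax earnings = $2,340,902.80.
DCL = total CM / (EBIT − I) = $5,905,108.80 / $2,340,902.80 = 2.5226.
%ΔEPS = DCL × %ΔSales = 2.5226 × +9.1% = +23.0%.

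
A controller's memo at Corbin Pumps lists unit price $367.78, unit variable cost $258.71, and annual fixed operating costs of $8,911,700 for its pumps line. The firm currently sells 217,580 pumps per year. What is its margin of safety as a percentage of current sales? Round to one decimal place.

62.4%

Unit CM = price − variable cost = $367.78 − $258.71 = $109.07. Break-even units = $8,911,700 ÷ $109.07 = 81,706.24; break-even revenue = 81,706.24 × $367.78 = $30,049,922.31.
Actual sales revenue = 217,580 × $367.78 = $80,021,572.40.
Margin of safety = ($80,021,572.40 − $30,049,922.31) ÷ $80,021,572.40 = 62.4%.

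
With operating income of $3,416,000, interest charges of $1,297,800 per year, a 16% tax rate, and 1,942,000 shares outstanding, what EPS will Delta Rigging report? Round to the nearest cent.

$0.92

Pre-tax income = $3,416,000 − $1,297,800.00 = $2,118,200.00.
After tax at 16%: net income = $2,118,200.00 × 0.84 = $1,779,288.00.
EPS = $1,779,288.00 ÷ 1,942,000 = $0.92.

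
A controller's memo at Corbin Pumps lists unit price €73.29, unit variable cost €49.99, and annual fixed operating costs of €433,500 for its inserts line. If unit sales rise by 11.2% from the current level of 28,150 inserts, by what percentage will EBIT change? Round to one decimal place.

At 28,150 units, contribution = 28,150 × €23.30 = €655,895.00.
Subtracting fixed costs: EBIT = €655,895.00 − €433,500 = €222,395.00.
Degree of operating leverage = €655,895.00 / €222,395.00 = 2.9492.
So EBIT moves 2.9492 × (+11.2%) = +33.0%.

+33.0%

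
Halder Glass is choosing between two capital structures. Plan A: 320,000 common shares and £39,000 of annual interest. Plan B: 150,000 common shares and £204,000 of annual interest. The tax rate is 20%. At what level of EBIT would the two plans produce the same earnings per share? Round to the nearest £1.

£349,588

Set EPS_A = EPS_B: (EBIT − £39,000)(1 − 0.20) ÷ 320,000 = (EBIT − £204,000)(1 − 0.20) ÷ 150,000.
The (1 − t) factor cancels: (EBIT − 39,000) × 150,000 = (EBIT − 204,000) × 320,000.
Solving, EBIT = (204,000·320,000 − 39,000·150,000) / (320,000 − 150,000) = 59,430,000,000 / 170,000 = 349,588.24.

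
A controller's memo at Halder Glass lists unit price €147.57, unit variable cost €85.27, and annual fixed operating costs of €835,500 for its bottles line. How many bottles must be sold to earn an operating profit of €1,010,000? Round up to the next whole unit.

29,623 bottles

Each unit contributes €147.57 − €85.27 = €62.30.
Need Q such that Q × €62.30 − €835,500 = €1,010,000, i.e. Q = €1,845,500 / €62.30 = 29,622.79 → 29,623.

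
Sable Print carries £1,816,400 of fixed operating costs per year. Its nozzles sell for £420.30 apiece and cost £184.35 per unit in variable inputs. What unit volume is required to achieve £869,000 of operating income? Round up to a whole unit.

11,382 nozzles

Contribution margin per unit = £420.30 − £184.35 = £235.95.
Need Q such that Q × £235.95 − £1,816,400 = £869,000, i.e. Q = £2,685,400 / £235.95 = 11,381.22 → 11,382.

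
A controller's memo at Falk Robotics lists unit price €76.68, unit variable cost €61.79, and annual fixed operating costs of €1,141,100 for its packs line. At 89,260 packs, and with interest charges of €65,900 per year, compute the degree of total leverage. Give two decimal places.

At 89,260 units, contribution = 89,260 × €14.89 = €1,329,081.40.
Subtracting fixed costs: EBIT = €1,329,081.40 − €1,141,100 = €187,981.40. Interest = €65,900.00, so EBIT − I = €122,081.40.
Degree of total leverage = total CM / (EBIT − interest) = €1,329,081.40 / €122,081.40 = 10.8868.

10.89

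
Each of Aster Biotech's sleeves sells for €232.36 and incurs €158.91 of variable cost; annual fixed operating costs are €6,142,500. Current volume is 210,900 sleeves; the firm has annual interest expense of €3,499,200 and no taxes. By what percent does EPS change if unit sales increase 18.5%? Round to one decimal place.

At 210,900 units, contribution = 210,900 × €73.45 = €15,490,605.00.
EBIT = €15,490,605.00 − €6,142,500 = €9,348,105.00.
After interest of €3,499,200.00, pre-tax earnings = €5,848,905.00.
DCL = total CM / (EBIT − I) = €15,490,605.00 / €5,848,905.00 = 2.6485.
EPS therefore changes by 2.6485 × (+18.5%) = +49.0%.

+49.0%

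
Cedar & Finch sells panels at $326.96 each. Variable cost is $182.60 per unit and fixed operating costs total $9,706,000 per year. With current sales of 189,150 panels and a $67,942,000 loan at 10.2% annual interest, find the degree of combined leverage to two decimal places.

At 189,150 units, contribution = 189,150 × $144.36 = $27,305,694.00.
Operating income = contribution − fixed costs = $27,305,694.00 − $9,706,000 = $17,599,694.00. Interest = $6,930,084.00, so EBIT − I = $10,669,610.00.
DCL = contribution ÷ (EBIT − I) = $27,305,694.00 ÷ $10,669,610.00 = 2.5592.

2.56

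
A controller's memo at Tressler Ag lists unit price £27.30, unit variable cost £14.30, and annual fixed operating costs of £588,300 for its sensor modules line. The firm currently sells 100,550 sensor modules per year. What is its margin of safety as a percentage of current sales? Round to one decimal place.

Unit CM = price − variable cost = £27.30 − £14.30 = £13.00. Break-even units = £588,300 ÷ £13.00 = 45,253.85; break-even revenue = 45,253.85 × £27.30 = £1,235,430.00.
Current sales = 100,550 × £27.30 = £2,745,015.00.
Margin of safety = (£2,745,015.00 − £1,235,430.00) ÷ £2,745,015.00 = 55.0%.

55.0%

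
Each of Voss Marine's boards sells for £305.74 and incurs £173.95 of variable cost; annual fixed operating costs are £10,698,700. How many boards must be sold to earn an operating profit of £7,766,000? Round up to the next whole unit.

140,107 boards

Unit CM = price − variable cost = £305.74 − £173.95 = £131.79.
Units = (FC + target) / CM = (£10,698,700 + £7,766,000) / £131.79 = 140,106.99, so 140,107 boards.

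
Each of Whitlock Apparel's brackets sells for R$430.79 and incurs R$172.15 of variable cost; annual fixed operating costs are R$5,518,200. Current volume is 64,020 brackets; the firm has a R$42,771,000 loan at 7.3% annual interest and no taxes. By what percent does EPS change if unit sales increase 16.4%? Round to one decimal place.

Contribution at this volume is 64,020 × R$258.64 = R$16,558,132.80.
Operating income = contribution − fixed costs = R$16,558,132.80 − R$5,518,200 = R$11,039,932.80.
After interest of R$3,122,283.00, pre-tax earnings = R$7,917,649.80.
DCL = total CM / (EBIT − I) = R$16,558,132.80 / R$7,917,649.80 = 2.0913.
EPS therefore changes by 2.0913 × (+16.4%) = +34.3%.

+34.3%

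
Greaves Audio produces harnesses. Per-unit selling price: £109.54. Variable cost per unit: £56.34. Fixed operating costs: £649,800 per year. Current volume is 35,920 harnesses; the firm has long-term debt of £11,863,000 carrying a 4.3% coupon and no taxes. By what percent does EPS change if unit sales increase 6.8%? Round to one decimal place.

+17.3%

Total contribution margin = 35,920 × £53.20 = £1,910,944.00.
Subtracting fixed costs: EBIT = £1,910,944.00 − £649,800 = £1,261,144.00.
After interest of £510,109.00, pre-tax earnings = £751,035.00.
DCL = total CM / (EBIT − I) = £1,910,944.00 / £751,035.00 = 2.5444.
%ΔEPS = DCL × %ΔSales = 2.5444 × +6.8% = +17.3%.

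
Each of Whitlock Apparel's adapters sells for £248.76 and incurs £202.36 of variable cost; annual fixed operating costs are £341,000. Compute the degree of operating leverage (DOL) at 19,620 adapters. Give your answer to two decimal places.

1.60

At 19,620 units, contribution = 19,620 × £46.40 = £910,368.00.
Operating income = contribution − fixed costs = £910,368.00 − £341,000 = £569,368.00.
DOL = contribution ÷ EBIT = £910,368.00 ÷ £569,368.00 = 1.5989.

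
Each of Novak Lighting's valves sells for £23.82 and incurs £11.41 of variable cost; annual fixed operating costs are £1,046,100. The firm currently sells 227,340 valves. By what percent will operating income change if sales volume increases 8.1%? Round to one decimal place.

At 227,340 units, contribution = 227,340 × £12.41 = £2,821,289.40.
Operating income = contribution − fixed costs = £2,821,289.40 − £1,046,100 = £1,775,189.40.
So DOL = total CM / EBIT = £2,821,289.40 / £1,775,189.40 = 1.5893.
Operating income changes by 1.5893 × +8.1% = +12.9%.

+12.9%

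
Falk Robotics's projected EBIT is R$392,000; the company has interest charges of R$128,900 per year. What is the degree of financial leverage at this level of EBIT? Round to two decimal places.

1.49

Interest = R$128,900.00.
DFL = EBIT ÷ (EBIT − I) = R$392,000 ÷ (R$392,000 − R$128,900.00) = R$392,000 ÷ R$263,100.00 = 1.4899.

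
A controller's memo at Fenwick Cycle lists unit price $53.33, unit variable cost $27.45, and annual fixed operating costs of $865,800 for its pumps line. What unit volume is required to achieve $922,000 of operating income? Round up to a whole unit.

Contribution margin per unit = $53.33 − $27.45 = $25.88.
Required volume = (fixed costs + target profit) ÷ CM = ($865,800 + $922,000) ÷ $25.88 = 69,080.37, so 69,081 pumps.

69,081 pumps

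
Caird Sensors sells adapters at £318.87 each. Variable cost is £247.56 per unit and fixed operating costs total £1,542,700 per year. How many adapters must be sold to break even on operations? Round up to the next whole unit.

21,634 adapters

Each unit contributes £318.87 − £247.56 = £71.31.
Break-even Q = £1,542,700 / £71.31 = 21,633.71 → 21,634 adapters.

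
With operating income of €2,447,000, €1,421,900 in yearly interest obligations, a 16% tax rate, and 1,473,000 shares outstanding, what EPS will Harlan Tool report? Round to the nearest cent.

€0.58

Pre-tax income = €2,447,000 − €1,421,900.00 = €1,025,100.00.
After tax at 16%: net income = €1,025,100.00 × 0.84 = €861,084.00.
Per share: €861,084.00 / 1,473,000 shares = €0.58.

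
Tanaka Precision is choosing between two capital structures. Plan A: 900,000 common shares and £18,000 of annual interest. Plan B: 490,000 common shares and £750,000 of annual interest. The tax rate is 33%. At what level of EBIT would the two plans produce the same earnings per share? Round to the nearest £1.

£1,624,829

Set EPS_A = EPS_B: (EBIT − £18,000)(1 − 0.33) ÷ 900,000 = (EBIT − £750,000)(1 − 0.33) ÷ 490,000.
Cancelling (1 − t) and cross-multiplying: 490,000·(EBIT − 18,000) = 900,000·(EBIT − 750,000).
Solving, EBIT = (750,000·900,000 − 18,000·490,000) / (900,000 − 490,000) = 666,180,000,000 / 410,000 = 1,624,829.27.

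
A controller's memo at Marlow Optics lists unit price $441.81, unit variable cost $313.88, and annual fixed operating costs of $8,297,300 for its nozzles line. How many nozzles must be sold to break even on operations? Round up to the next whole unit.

Contribution margin per unit = $441.81 − $313.88 = $127.93.
Break-even volume = fixed costs ÷ CM per unit = $8,297,300 ÷ $127.93 = 64,858.13, so 64,859 nozzles.

64,859 nozzles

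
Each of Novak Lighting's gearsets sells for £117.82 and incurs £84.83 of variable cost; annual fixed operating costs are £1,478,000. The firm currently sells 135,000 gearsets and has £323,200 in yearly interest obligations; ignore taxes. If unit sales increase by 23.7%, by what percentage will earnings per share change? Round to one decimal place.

At 135,000 units, contribution = 135,000 × £32.99 = £4,453,650.00.
Subtracting fixed costs: EBIT = £4,453,650.00 − £1,478,000 = £2,975,650.00.
Interest = £323,200.00, so EBIT − I = £2,652,450.00.
DCL = total CM / (EBIT − I) = £4,453,650.00 / £2,652,450.00 = 1.6791.
EPS therefore changes by 1.6791 × (+23.7%) = +39.8%.

+39.8%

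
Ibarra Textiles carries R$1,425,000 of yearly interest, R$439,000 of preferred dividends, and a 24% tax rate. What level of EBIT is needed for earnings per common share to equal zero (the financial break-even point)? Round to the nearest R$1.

Preferred dividends are paid after tax, so their pre-tax equivalent is R$439,000 ÷ (1 − 0.24) = R$577,631.58.
Financial break-even EBIT = interest + D_p ÷ (1 − t) = R$1,425,000 + R$577,631.58 = R$2,002,631.58.

R$2,002,632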